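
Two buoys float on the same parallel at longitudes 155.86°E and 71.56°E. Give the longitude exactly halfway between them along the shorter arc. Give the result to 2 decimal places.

113.71°E

Signed shortest Δλ from +155.86° to +71.56° is -84.30°.
Midpoint longitude = +155.86° + (-84.30°)/2 = +155.86° − 42.15° = +113.71°.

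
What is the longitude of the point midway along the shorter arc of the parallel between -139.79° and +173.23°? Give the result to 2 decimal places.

-163.28°

Signed shortest Δλ from -139.79° to +173.23° is -46.98°.
Midpoint longitude = -139.79° + (-46.98°)/2 = -139.79° − 23.49° = -163.28°.
(The naïve average (-139.79 + +173.23)/2 = 16.72° is on the wrong side of the globe.)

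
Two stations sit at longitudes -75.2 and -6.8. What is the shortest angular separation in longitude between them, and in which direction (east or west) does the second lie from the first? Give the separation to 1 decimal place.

Raw difference: -6.8 − -75.2 = 68.4°.
Normalise into (−180°, 180°]: 68.4° stays 68.4°.
Positive ⇒ the second point lies to the east; separation 68.4°.

68.4° east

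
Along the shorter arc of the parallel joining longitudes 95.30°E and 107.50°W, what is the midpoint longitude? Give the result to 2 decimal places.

Signed shortest Δλ from +95.30° to -107.50° is +157.20°.
Midpoint longitude = +95.30° + (+157.20°)/2 = +95.30° + 78.60° = +173.90°.
(The naïve average (+95.30 + -107.50)/2 = -6.1° is on the wrong side of the globe.)

173.90°E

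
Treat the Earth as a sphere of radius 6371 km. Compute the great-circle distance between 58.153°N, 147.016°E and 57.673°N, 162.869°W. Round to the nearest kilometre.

Δλ = -162.869 − 147.016 = -309.885°; wrapped into (−180°, 180°]: 50.115°.
Δφ = 57.673 − 58.153 = -0.480°.
a = sin²(Δφ/2) + cos φ₁ · cos φ₂ · sin²(Δλ/2) = 0.050631.
c = 2·atan2(√a, √(1−a)) = 0.45391 rad → d = 6371·c ≈ 2891.87 km.

2892 km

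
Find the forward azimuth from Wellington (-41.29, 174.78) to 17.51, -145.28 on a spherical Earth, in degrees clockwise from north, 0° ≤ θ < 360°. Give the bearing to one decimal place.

Δλ = -145.28 − 174.78 = -320.06°; wrapped into (−180°, 180°]: 39.94°.
θ = atan2( sin Δλ · cos φ₂ , cos φ₁ · sin φ₂ − sin φ₁ · cos φ₂ · cos Δλ )
  = atan2(0.61224, 0.70856) = 40.829° → normalised to [0°, 360°): 40.829°.

40.8°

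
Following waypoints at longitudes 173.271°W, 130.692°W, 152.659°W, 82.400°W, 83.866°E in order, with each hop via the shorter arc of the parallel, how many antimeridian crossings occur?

0

Leg 1: -173.271° → -130.692°, shortest Δλ = 42.579° (east) — does not cross 180°.
Leg 2: -130.692° → -152.659°, shortest Δλ = -21.967° (west) — does not cross 180°.
Leg 3: -152.659° → -82.400°, shortest Δλ = 70.259° (east) — does not cross 180°.
Leg 4: -82.400° → +83.866°, shortest Δλ = 166.266° (east) — does not cross 180°.
Total crossings: 0.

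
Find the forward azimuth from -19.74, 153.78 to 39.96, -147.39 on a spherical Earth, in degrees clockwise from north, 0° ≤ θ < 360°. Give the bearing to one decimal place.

Δλ = -147.39 − 153.78 = -301.17°; wrapped into (−180°, 180°]: 58.83°.
θ = atan2( sin Δλ · cos φ₂ , cos φ₁ · sin φ₂ − sin φ₁ · cos φ₂ · cos Δλ )
  = atan2(0.65584, 0.73850) = 41.607° → normalised to [0°, 360°): 41.607°.

41.6°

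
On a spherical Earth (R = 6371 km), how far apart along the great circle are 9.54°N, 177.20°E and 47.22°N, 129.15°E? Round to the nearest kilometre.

6148 km

Δλ = 129.15 − 177.20 = -48.05°.
Δφ = 47.22 − 9.54 = 37.68°.
a = sin²(Δφ/2) + cos φ₁ · cos φ₂ · sin²(Δλ/2) = 0.215306.
c = 2·atan2(√a, √(1−a)) = 0.96503 rad → d = 6371·c ≈ 6148.23 km.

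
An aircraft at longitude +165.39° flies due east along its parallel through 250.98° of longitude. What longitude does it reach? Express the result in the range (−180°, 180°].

+56.37°

Start at +165.39°; shift +250.98° → +416.37°.
+416.37° lies outside (−180°, 180°]; subtract 360° → +56.37°.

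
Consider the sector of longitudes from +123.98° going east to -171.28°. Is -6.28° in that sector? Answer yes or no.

Band width going east from +123.98° to -171.28°: ((-171.28 − 123.98) mod 360) = 64.74°.
Offset of -6.28° east of the west edge: ((-6.28 − 123.98) mod 360) = 229.74°.
229.74° > 64.74° ⇒ outside.

No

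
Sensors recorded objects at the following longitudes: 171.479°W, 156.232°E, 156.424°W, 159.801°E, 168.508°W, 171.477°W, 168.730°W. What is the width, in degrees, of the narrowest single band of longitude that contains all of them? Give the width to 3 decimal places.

Sort the longitudes: -171.479°, -171.477°, -168.730°, -168.508°, -156.424°, +156.232°, +159.801°.
Eastward gaps between consecutive values (wrapping around): 0.002°, 2.747°, 0.222°, 12.084°, 312.656°, 3.569°, 28.720°.
Largest gap = 312.656° ⇒ minimal covering band is its complement: 360° − 312.656° = 47.344°.
Band runs from +156.232° eastward to -156.424°, crossing the antimeridian.

47.344°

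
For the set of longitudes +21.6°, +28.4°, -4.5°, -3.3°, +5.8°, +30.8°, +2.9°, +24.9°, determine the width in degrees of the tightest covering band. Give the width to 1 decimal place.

Sort the longitudes: -4.5°, -3.3°, +2.9°, +5.8°, +21.6°, +24.9°, +28.4°, +30.8°.
Eastward gaps between consecutive values (wrapping around): 1.2°, 6.2°, 2.9°, 15.8°, 3.3°, 3.5°, 2.4°, 324.7°.
Largest gap = 324.7° ⇒ minimal covering band is its complement: 360° − 324.7° = 35.3°.
Band runs from -4.5° eastward to +30.8°.

35.3°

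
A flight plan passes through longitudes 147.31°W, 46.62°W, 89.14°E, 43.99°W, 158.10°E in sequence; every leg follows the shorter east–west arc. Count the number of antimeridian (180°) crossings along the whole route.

1

Leg 1: -147.31° → -46.62°, shortest Δλ = 100.69° (east) — does not cross 180°.
Leg 2: -46.62° → +89.14°, shortest Δλ = 135.76° (east) — does not cross 180°.
Leg 3: +89.14° → -43.99°, shortest Δλ = -133.13° (west) — does not cross 180°.
Leg 4: -43.99° → +158.10°, shortest Δλ = -157.91° (west) — crosses 180°.
Total crossings: 1.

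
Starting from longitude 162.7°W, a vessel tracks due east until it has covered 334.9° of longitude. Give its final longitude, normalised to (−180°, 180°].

Start at -162.7°; shift +334.9° → +172.2°.
+172.2° already lies in (−180°, 180°].

172.2°E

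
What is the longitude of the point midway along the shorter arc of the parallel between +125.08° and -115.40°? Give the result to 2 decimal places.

Signed shortest Δλ from +125.08° to -115.40° is +119.52°.
Midpoint longitude = +125.08° + (+119.52°)/2 = +125.08° + 59.76° = +184.84°.
Normalise into (−180°, 180°]: -175.16°.
(The naïve average (+125.08 + -115.40)/2 = 4.84° is on the wrong side of the globe.)

-175.16°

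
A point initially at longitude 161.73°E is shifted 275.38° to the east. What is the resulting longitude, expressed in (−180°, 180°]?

Start at +161.73°; shift +275.38° → +437.11°.
+437.11° lies outside (−180°, 180°]; subtract 360° → +77.11°.

77.11°E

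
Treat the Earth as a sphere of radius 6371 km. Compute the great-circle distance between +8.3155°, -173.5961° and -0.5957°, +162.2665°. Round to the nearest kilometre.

2853 km

Δλ = 162.2665 − -173.5961 = 335.8626°; wrapped into (−180°, 180°]: -24.1374°.
Δφ = -0.5957 − 8.3155 = -8.9112°.
a = sin²(Δφ/2) + cos φ₁ · cos φ₂ · sin²(Δλ/2) = 0.049290.
c = 2·atan2(√a, √(1−a)) = 0.44776 rad → d = 6371·c ≈ 2852.65 km.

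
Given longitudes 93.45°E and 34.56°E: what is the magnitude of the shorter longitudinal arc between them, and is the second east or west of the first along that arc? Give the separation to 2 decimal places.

58.89° west

Raw difference: 34.56 − 93.45 = -58.89°.
Normalise into (−180°, 180°]: -58.89° stays -58.89°.
Negative ⇒ the second point lies to the west; separation 58.89°.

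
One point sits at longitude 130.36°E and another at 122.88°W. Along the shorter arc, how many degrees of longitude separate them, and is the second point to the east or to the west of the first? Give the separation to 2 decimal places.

Raw difference: -122.88 − 130.36 = -253.24°.
Normalise into (−180°, 180°]: -253.24° + 360° = 106.76°.
Positive ⇒ the second point lies to the east; separation 106.76°.

106.76° east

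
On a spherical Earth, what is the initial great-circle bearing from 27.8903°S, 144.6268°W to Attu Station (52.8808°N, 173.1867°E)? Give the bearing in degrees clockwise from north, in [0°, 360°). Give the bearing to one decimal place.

336.1°

Δλ = 173.1867 − -144.6268 = 317.8135°; wrapped into (−180°, 180°]: -42.1865°.
θ = atan2( sin Δλ · cos φ₂ , cos φ₁ · sin φ₂ − sin φ₁ · cos φ₂ · cos Δλ )
  = atan2(-0.40526, 0.91393) = -23.914° → normalised to [0°, 360°): 336.086°.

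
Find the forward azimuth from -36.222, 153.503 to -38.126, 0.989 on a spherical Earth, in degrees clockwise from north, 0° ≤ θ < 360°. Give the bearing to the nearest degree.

202°

Δλ = 0.989 − 153.503 = -152.514°.
θ = atan2( sin Δλ · cos φ₂ , cos φ₁ · sin φ₂ − sin φ₁ · cos φ₂ · cos Δλ )
  = atan2(-0.36307, -0.91045) = -158.259° → normalised to [0°, 360°): 201.741°.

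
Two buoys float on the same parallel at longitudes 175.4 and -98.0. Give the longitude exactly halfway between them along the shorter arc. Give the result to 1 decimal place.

-141.3°

Signed shortest Δλ from +175.4° to -98.0° is +86.6°.
Midpoint longitude = +175.4° + (+86.6°)/2 = +175.4° + 43.3° = +218.7°.
Normalise into (−180°, 180°]: -141.3°.
(The naïve average (+175.4 + -98.0)/2 = 38.7° is on the wrong side of the globe.)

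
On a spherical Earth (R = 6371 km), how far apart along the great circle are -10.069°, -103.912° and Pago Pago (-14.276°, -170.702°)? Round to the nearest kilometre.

7252 km

Δλ = -170.702 − -103.912 = -66.790°.
Δφ = -14.276 − -10.069 = -4.207°.
a = sin²(Δφ/2) + cos φ₁ · cos φ₂ · sin²(Δλ/2) = 0.290419.
c = 2·atan2(√a, √(1−a)) = 1.13827 rad → d = 6371·c ≈ 7251.94 km.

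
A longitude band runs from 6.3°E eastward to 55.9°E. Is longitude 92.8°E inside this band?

Band width going east from +6.3° to +55.9°: ((55.9 − 6.3) mod 360) = 49.6°.
Offset of +92.8° east of the west edge: ((92.8 − 6.3) mod 360) = 86.5°.
86.5° > 49.6° ⇒ outside.

No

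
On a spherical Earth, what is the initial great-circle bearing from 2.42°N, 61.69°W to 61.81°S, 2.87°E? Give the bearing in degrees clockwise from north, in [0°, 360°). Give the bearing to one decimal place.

Δλ = 2.87 − -61.69 = 64.56°.
θ = atan2( sin Δλ · cos φ₂ , cos φ₁ · sin φ₂ − sin φ₁ · cos φ₂ · cos Δλ )
  = atan2(0.42659, -0.88917) = 154.370° → normalised to [0°, 360°): 154.370°.

154.4°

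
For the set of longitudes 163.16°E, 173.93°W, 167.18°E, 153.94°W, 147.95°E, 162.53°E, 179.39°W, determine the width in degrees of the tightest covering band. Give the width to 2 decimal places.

58.11°

Sort the longitudes: -179.39°, -173.93°, -153.94°, +147.95°, +162.53°, +163.16°, +167.18°.
Eastward gaps between consecutive values (wrapping around): 5.46°, 19.99°, 301.89°, 14.58°, 0.63°, 4.02°, 13.43°.
Largest gap = 301.89° ⇒ minimal covering band is its complement: 360° − 301.89° = 58.11°.
Band runs from +147.95° eastward to -153.94°, crossing the antimeridian.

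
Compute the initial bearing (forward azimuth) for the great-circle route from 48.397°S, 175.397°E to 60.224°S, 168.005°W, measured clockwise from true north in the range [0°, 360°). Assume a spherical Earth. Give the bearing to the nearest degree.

147°

Δλ = -168.005 − 175.397 = -343.402°; wrapped into (−180°, 180°]: 16.598°.
θ = atan2( sin Δλ · cos φ₂ , cos φ₁ · sin φ₂ − sin φ₁ · cos φ₂ · cos Δλ )
  = atan2(0.14186, -0.22043) = 147.236° → normalised to [0°, 360°): 147.236°.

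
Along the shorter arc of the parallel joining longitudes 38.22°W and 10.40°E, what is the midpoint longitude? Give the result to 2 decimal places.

13.91°W

Signed shortest Δλ from -38.22° to +10.40° is +48.62°.
Midpoint longitude = -38.22° + (+48.62°)/2 = -38.22° + 24.31° = -13.91°.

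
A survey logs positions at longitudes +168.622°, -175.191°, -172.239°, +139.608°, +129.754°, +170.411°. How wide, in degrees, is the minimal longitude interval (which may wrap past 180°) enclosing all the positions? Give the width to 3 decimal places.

58.007°

Sort the longitudes: -175.191°, -172.239°, +129.754°, +139.608°, +168.622°, +170.411°.
Eastward gaps between consecutive values (wrapping around): 2.952°, 301.993°, 9.854°, 29.014°, 1.789°, 14.398°.
Largest gap = 301.993° ⇒ minimal covering band is its complement: 360° − 301.993° = 58.007°.
Band runs from +129.754° eastward to -172.239°, crossing the antimeridian.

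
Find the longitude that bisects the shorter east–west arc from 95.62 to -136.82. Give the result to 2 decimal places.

+159.40°

Signed shortest Δλ from +95.62° to -136.82° is +127.56°.
Midpoint longitude = +95.62° + (+127.56°)/2 = +95.62° + 63.78° = +159.40°.
(The naïve average (+95.62 + -136.82)/2 = -20.6° is on the wrong side of the globe.)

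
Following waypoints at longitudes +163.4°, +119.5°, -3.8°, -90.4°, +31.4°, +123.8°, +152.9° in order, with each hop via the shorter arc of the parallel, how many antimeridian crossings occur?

Leg 1: +163.4° → +119.5°, shortest Δλ = -43.9° (west) — does not cross 180°.
Leg 2: +119.5° → -3.8°, shortest Δλ = -123.3° (west) — does not cross 180°.
Leg 3: -3.8° → -90.4°, shortest Δλ = -86.6° (west) — does not cross 180°.
Leg 4: -90.4° → +31.4°, shortest Δλ = 121.8° (east) — does not cross 180°.
Leg 5: +31.4° → +123.8°, shortest Δλ = 92.4° (east) — does not cross 180°.
Leg 6: +123.8° → +152.9°, shortest Δλ = 29.1° (east) — does not cross 180°.
Total crossings: 0.

0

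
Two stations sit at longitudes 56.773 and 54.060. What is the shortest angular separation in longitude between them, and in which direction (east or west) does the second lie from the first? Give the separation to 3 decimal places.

Raw difference: 54.060 − 56.773 = -2.713°.
Normalise into (−180°, 180°]: -2.713° stays -2.713°.
Negative ⇒ the second point lies to the west; separation 2.713°.

2.713° west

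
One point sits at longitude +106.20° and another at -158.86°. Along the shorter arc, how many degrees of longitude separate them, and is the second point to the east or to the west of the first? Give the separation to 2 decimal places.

94.94° east

Raw difference: -158.86 − 106.20 = -265.06°.
Normalise into (−180°, 180°]: -265.06° + 360° = 94.94°.
Positive ⇒ the second point lies to the east; separation 94.94°.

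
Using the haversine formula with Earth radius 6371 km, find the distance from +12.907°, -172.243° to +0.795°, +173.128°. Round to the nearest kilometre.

2100 km

Δλ = 173.128 − -172.243 = 345.371°; wrapped into (−180°, 180°]: -14.629°.
Δφ = 0.795 − 12.907 = -12.112°.
a = sin²(Δφ/2) + cos φ₁ · cos φ₂ · sin²(Δλ/2) = 0.026929.
c = 2·atan2(√a, √(1−a)) = 0.32969 rad → d = 6371·c ≈ 2100.45 km.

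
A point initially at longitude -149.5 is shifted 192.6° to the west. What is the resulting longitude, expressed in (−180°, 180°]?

Start at -149.5°; shift −192.6° → -342.1°.
-342.1° lies outside (−180°, 180°]; add 360° → +17.9°.

+17.9°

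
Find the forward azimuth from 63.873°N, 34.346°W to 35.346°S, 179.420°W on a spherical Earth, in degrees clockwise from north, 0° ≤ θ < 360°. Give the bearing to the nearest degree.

Δλ = -179.420 − -34.346 = -145.074°.
θ = atan2( sin Δλ · cos φ₂ , cos φ₁ · sin φ₂ − sin φ₁ · cos φ₂ · cos Δλ )
  = atan2(-0.46699, 0.34567) = -53.490° → normalised to [0°, 360°): 306.510°.

307°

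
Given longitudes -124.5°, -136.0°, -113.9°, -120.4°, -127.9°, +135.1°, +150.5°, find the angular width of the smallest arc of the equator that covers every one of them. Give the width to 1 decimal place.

Sort the longitudes: -136.0°, -127.9°, -124.5°, -120.4°, -113.9°, +135.1°, +150.5°.
Eastward gaps between consecutive values (wrapping around): 8.1°, 3.4°, 4.1°, 6.5°, 249.0°, 15.4°, 73.5°.
Largest gap = 249.0° ⇒ minimal covering band is its complement: 360° − 249.0° = 111.0°.
Band runs from +135.1° eastward to -113.9°, crossing the antimeridian.

111.0°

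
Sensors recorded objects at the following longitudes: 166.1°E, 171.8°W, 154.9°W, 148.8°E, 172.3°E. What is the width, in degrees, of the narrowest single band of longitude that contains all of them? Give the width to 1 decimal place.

56.3°

Sort the longitudes: -171.8°, -154.9°, +148.8°, +166.1°, +172.3°.
Eastward gaps between consecutive values (wrapping around): 16.9°, 303.7°, 17.3°, 6.2°, 15.9°.
Largest gap = 303.7° ⇒ minimal covering band is its complement: 360° − 303.7° = 56.3°.
Band runs from +148.8° eastward to -154.9°, crossing the antimeridian.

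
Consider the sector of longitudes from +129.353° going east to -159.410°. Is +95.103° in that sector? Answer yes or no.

No

Band width going east from +129.353° to -159.410°: ((-159.410 − 129.353) mod 360) = 71.237°.
Offset of +95.103° east of the west edge: ((95.103 − 129.353) mod 360) = 325.750°.
325.750° > 71.237° ⇒ outside.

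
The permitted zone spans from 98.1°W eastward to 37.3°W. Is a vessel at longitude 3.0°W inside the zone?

No

Band width going east from -98.1° to -37.3°: ((-37.3 − -98.1) mod 360) = 60.8°.
Offset of -3.0° east of the west edge: ((-3.0 − -98.1) mod 360) = 95.1°.
95.1° > 60.8° ⇒ outside.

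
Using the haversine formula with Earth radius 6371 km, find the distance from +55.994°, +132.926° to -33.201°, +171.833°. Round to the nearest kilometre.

10580 km

Δλ = 171.833 − 132.926 = 38.907°.
Δφ = -33.201 − 55.994 = -89.195°.
a = sin²(Δφ/2) + cos φ₁ · cos φ₂ · sin²(Δλ/2) = 0.544882.
c = 2·atan2(√a, √(1−a)) = 1.66068 rad → d = 6371·c ≈ 10580.20 km.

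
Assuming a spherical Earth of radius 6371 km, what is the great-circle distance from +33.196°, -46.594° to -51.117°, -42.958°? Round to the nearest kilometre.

Δλ = -42.958 − -46.594 = 3.636°.
Δφ = -51.117 − 33.196 = -84.313°.
a = sin²(Δφ/2) + cos φ₁ · cos φ₂ · sin²(Δλ/2) = 0.450982.
c = 2·atan2(√a, √(1−a)) = 1.47260 rad → d = 6371·c ≈ 9381.95 km.

9382 km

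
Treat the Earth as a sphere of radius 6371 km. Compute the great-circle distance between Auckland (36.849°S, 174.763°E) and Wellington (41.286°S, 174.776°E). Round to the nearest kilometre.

Δλ = 174.776 − 174.763 = 0.013°.
Δφ = -41.286 − -36.849 = -4.437°.
a = sin²(Δφ/2) + cos φ₁ · cos φ₂ · sin²(Δλ/2) = 0.001499.
c = 2·atan2(√a, √(1−a)) = 0.07744 rad → d = 6371·c ≈ 493.37 km.

493 km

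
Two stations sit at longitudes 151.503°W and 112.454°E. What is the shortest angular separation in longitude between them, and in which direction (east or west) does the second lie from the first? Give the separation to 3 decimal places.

Raw difference: 112.454 − -151.503 = 263.957°.
Normalise into (−180°, 180°]: 263.957° − 360° = -96.043°.
Negative ⇒ the second point lies to the west; separation 96.043°.

96.043° west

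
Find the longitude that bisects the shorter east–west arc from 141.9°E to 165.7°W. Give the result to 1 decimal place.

Signed shortest Δλ from +141.9° to -165.7° is +52.4°.
Midpoint longitude = +141.9° + (+52.4°)/2 = +141.9° + 26.2° = +168.1°.
(The naïve average (+141.9 + -165.7)/2 = -11.9° is on the wrong side of the globe.)

168.1°E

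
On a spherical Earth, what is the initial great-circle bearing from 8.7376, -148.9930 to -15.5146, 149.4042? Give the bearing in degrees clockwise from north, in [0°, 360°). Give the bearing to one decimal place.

Δλ = 149.4042 − -148.9930 = 298.3972°; wrapped into (−180°, 180°]: -61.6028°.
θ = atan2( sin Δλ · cos φ₂ , cos φ₁ · sin φ₂ − sin φ₁ · cos φ₂ · cos Δλ )
  = atan2(-0.84762, -0.33399) = -111.506° → normalised to [0°, 360°): 248.494°.

248.5°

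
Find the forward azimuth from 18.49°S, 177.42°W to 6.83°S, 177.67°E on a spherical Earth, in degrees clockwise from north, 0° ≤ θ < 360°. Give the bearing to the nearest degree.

Δλ = 177.67 − -177.42 = 355.09°; wrapped into (−180°, 180°]: -4.91°.
θ = atan2( sin Δλ · cos φ₂ , cos φ₁ · sin φ₂ − sin φ₁ · cos φ₂ · cos Δλ )
  = atan2(-0.08498, 0.20095) = -22.924° → normalised to [0°, 360°): 337.076°.

337°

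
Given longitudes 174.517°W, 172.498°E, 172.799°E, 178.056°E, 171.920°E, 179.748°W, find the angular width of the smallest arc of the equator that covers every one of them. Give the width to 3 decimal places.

13.563°

Sort the longitudes: -179.748°, -174.517°, +171.920°, +172.498°, +172.799°, +178.056°.
Eastward gaps between consecutive values (wrapping around): 5.231°, 346.437°, 0.578°, 0.301°, 5.257°, 2.196°.
Largest gap = 346.437° ⇒ minimal covering band is its complement: 360° − 346.437° = 13.563°.
Band runs from +171.920° eastward to -174.517°, crossing the antimeridian.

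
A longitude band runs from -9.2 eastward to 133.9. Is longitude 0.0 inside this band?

Yes

Band width going east from -9.2° to +133.9°: ((133.9 − -9.2) mod 360) = 143.1°.
Offset of -0.0° east of the west edge: ((-0.0 − -9.2) mod 360) = 9.2°.
9.2° ≤ 143.1° ⇒ inside.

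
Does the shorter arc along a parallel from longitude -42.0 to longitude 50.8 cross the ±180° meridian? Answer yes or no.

Signed shortest Δλ = ((50.8 − -42.0 + 180) mod 360) − 180 = 92.8°.
Going east by 92.8° from -42.0° reaches +50.8° without touching 180°.

No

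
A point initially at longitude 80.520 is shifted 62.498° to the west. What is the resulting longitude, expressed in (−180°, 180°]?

Start at +80.520°; shift −62.498° → +18.022°.
+18.022° already lies in (−180°, 180°].

+18.022°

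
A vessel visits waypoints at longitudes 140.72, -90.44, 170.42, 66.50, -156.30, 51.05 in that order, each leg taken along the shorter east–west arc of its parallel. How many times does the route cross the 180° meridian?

Leg 1: +140.72° → -90.44°, shortest Δλ = 128.84° (east) — crosses 180°.
Leg 2: -90.44° → +170.42°, shortest Δλ = -99.14° (west) — crosses 180°.
Leg 3: +170.42° → +66.50°, shortest Δλ = -103.92° (west) — does not cross 180°.
Leg 4: +66.50° → -156.30°, shortest Δλ = 137.2° (east) — crosses 180°.
Leg 5: -156.30° → +51.05°, shortest Δλ = -152.65° (west) — crosses 180°.
Total crossings: 4.

4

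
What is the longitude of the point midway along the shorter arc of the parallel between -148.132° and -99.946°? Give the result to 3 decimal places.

Signed shortest Δλ from -148.132° to -99.946° is +48.186°.
Midpoint longitude = -148.132° + (+48.186°)/2 = -148.132° + 24.093° = -124.039°.

-124.039°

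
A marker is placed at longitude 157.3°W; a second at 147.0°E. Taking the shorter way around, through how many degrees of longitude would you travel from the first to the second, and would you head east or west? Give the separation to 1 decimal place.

55.7° west

Raw difference: 147.0 − -157.3 = 304.3°.
Normalise into (−180°, 180°]: 304.3° − 360° = -55.7°.
Negative ⇒ the second point lies to the west; separation 55.7°.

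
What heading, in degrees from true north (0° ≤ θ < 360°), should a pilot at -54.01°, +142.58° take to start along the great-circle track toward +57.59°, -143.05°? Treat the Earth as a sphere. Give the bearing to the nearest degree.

40°

Δλ = -143.05 − 142.58 = -285.63°; wrapped into (−180°, 180°]: 74.37°.
θ = atan2( sin Δλ · cos φ₂ , cos φ₁ · sin φ₂ − sin φ₁ · cos φ₂ · cos Δλ )
  = atan2(0.51615, 0.61295) = 40.100° → normalised to [0°, 360°): 40.100°.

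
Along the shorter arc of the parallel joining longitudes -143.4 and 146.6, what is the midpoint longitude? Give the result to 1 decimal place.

Signed shortest Δλ from -143.4° to +146.6° is -70.0°.
Midpoint longitude = -143.4° + (-70.0°)/2 = -143.4° − 35.0° = -178.4°.
(The naïve average (-143.4 + +146.6)/2 = 1.6° is on the wrong side of the globe.)

-178.4°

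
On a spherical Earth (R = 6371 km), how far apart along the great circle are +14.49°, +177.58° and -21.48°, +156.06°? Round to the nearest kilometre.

Δλ = 156.06 − 177.58 = -21.52°.
Δφ = -21.48 − 14.49 = -35.97°.
a = sin²(Δφ/2) + cos φ₁ · cos φ₂ · sin²(Δλ/2) = 0.126740.
c = 2·atan2(√a, √(1−a)) = 0.72798 rad → d = 6371·c ≈ 4637.97 km.

4638 km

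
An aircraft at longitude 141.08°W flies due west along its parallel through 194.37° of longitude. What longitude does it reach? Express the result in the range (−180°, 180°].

Start at -141.08°; shift −194.37° → -335.45°.
-335.45° lies outside (−180°, 180°]; add 360° → +24.55°.

24.55°E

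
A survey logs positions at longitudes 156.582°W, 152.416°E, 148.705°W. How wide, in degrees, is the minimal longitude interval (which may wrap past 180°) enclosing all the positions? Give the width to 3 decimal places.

58.879°

Sort the longitudes: -156.582°, -148.705°, +152.416°.
Eastward gaps between consecutive values (wrapping around): 7.877°, 301.121°, 51.002°.
Largest gap = 301.121° ⇒ minimal covering band is its complement: 360° − 301.121° = 58.879°.
Band runs from +152.416° eastward to -148.705°, crossing the antimeridian.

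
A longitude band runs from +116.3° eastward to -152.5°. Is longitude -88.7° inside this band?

No

Band width going east from +116.3° to -152.5°: ((-152.5 − 116.3) mod 360) = 91.2°.
Offset of -88.7° east of the west edge: ((-88.7 − 116.3) mod 360) = 155.0°.
155.0° > 91.2° ⇒ outside.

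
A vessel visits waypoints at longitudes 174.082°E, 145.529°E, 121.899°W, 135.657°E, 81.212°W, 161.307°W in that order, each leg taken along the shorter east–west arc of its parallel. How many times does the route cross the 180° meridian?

Leg 1: +174.082° → +145.529°, shortest Δλ = -28.553° (west) — does not cross 180°.
Leg 2: +145.529° → -121.899°, shortest Δλ = 92.572° (east) — crosses 180°.
Leg 3: -121.899° → +135.657°, shortest Δλ = -102.444° (west) — crosses 180°.
Leg 4: +135.657° → -81.212°, shortest Δλ = 143.131° (east) — crosses 180°.
Leg 5: -81.212° → -161.307°, shortest Δλ = -80.095° (west) — does not cross 180°.
Total crossings: 3.

3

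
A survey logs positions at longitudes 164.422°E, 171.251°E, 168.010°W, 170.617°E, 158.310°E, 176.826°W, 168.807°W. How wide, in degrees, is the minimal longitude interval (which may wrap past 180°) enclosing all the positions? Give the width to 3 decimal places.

Sort the longitudes: -176.826°, -168.807°, -168.010°, +158.310°, +164.422°, +170.617°, +171.251°.
Eastward gaps between consecutive values (wrapping around): 8.019°, 0.797°, 326.320°, 6.112°, 6.195°, 0.634°, 11.923°.
Largest gap = 326.320° ⇒ minimal covering band is its complement: 360° − 326.320° = 33.680°.
Band runs from +158.310° eastward to -168.010°, crossing the antimeridian.

33.680°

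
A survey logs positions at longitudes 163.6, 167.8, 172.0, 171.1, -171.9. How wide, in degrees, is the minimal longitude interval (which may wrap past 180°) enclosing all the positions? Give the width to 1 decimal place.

24.5°

Sort the longitudes: -171.9°, +163.6°, +167.8°, +171.1°, +172.0°.
Eastward gaps between consecutive values (wrapping around): 335.5°, 4.2°, 3.3°, 0.9°, 16.1°.
Largest gap = 335.5° ⇒ minimal covering band is its complement: 360° − 335.5° = 24.5°.
Band runs from +163.6° eastward to -171.9°, crossing the antimeridian.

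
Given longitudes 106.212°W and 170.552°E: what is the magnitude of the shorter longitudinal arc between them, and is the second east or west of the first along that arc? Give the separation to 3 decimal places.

83.236° west

Raw difference: 170.552 − -106.212 = 276.764°.
Normalise into (−180°, 180°]: 276.764° − 360° = -83.236°.
Negative ⇒ the second point lies to the west; separation 83.236°.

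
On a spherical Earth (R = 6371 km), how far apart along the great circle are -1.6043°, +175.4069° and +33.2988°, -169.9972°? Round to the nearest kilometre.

4172 km

Δλ = -169.9972 − 175.4069 = -345.4041°; wrapped into (−180°, 180°]: 14.5959°.
Δφ = 33.2988 − -1.6043 = 34.9031°.
a = sin²(Δφ/2) + cos φ₁ · cos φ₂ · sin²(Δλ/2) = 0.103421.
c = 2·atan2(√a, √(1−a)) = 0.65482 rad → d = 6371·c ≈ 4171.86 km.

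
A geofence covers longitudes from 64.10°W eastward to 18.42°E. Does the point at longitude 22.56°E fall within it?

No

Band width going east from -64.10° to +18.42°: ((18.42 − -64.10) mod 360) = 82.52°.
Offset of +22.56° east of the west edge: ((22.56 − -64.10) mod 360) = 86.66°.
86.66° > 82.52° ⇒ outside.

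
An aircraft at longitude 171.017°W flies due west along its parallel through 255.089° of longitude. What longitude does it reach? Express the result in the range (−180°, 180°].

66.106°W

Start at -171.017°; shift −255.089° → -426.106°.
-426.106° lies outside (−180°, 180°]; add 360° → -66.106°.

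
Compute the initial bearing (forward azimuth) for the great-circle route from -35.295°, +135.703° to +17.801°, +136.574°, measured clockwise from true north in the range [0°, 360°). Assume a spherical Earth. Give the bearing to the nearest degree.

1°

Δλ = 136.574 − 135.703 = 0.871°.
θ = atan2( sin Δλ · cos φ₂ , cos φ₁ · sin φ₂ − sin φ₁ · cos φ₂ · cos Δλ )
  = atan2(0.01447, 0.79958) = 1.037° → normalised to [0°, 360°): 1.037°.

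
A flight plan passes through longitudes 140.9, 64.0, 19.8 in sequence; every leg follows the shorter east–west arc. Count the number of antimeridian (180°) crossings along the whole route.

Leg 1: +140.9° → +64.0°, shortest Δλ = -76.9° (west) — does not cross 180°.
Leg 2: +64.0° → +19.8°, shortest Δλ = -44.2° (west) — does not cross 180°.
Total crossings: 0.

0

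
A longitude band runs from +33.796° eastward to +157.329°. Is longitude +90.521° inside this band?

Band width going east from +33.796° to +157.329°: ((157.329 − 33.796) mod 360) = 123.533°.
Offset of +90.521° east of the west edge: ((90.521 − 33.796) mod 360) = 56.725°.
56.725° ≤ 123.533° ⇒ inside.

Yes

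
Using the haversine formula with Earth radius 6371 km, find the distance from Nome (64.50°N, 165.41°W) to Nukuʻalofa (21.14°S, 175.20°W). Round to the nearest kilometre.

Δλ = -175.20 − -165.41 = -9.79°.
Δφ = -21.14 − 64.50 = -85.64°.
a = sin²(Δφ/2) + cos φ₁ · cos φ₂ · sin²(Δλ/2) = 0.464912.
c = 2·atan2(√a, √(1−a)) = 1.50056 rad → d = 6371·c ≈ 9560.09 km.

9560 km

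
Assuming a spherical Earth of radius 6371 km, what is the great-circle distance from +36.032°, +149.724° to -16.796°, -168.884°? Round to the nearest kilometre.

7310 km

Δλ = -168.884 − 149.724 = -318.608°; wrapped into (−180°, 180°]: 41.392°.
Δφ = -16.796 − 36.032 = -52.828°.
a = sin²(Δφ/2) + cos φ₁ · cos φ₂ · sin²(Δλ/2) = 0.294590.
c = 2·atan2(√a, √(1−a)) = 1.14744 rad → d = 6371·c ≈ 7310.36 km.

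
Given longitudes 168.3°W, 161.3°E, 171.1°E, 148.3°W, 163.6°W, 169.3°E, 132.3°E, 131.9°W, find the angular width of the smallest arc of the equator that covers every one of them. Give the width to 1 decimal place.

Sort the longitudes: -168.3°, -163.6°, -148.3°, -131.9°, +132.3°, +161.3°, +169.3°, +171.1°.
Eastward gaps between consecutive values (wrapping around): 4.7°, 15.3°, 16.4°, 264.2°, 29.0°, 8.0°, 1.8°, 20.6°.
Largest gap = 264.2° ⇒ minimal covering band is its complement: 360° − 264.2° = 95.8°.
Band runs from +132.3° eastward to -131.9°, crossing the antimeridian.

95.8°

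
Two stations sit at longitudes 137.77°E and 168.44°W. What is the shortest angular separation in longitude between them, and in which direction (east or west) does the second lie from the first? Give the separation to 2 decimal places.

53.79° east

Raw difference: -168.44 − 137.77 = -306.21°.
Normalise into (−180°, 180°]: -306.21° + 360° = 53.79°.
Positive ⇒ the second point lies to the east; separation 53.79°.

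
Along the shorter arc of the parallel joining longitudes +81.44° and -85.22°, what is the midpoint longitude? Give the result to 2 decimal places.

-1.89°

Signed shortest Δλ from +81.44° to -85.22° is -166.66°.
Midpoint longitude = +81.44° + (-166.66°)/2 = +81.44° − 83.33° = -1.89°.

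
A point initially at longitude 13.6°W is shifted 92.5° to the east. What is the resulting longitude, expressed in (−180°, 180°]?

78.9°E

Start at -13.6°; shift +92.5° → +78.9°.
+78.9° already lies in (−180°, 180°].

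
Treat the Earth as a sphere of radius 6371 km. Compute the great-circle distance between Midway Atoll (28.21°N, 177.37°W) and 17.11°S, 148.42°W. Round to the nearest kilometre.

Δλ = -148.42 − -177.37 = 28.95°.
Δφ = -17.11 − 28.21 = -45.32°.
a = sin²(Δφ/2) + cos φ₁ · cos φ₂ · sin²(Δλ/2) = 0.201048.
c = 2·atan2(√a, √(1−a)) = 0.92991 rad → d = 6371·c ≈ 5924.47 km.

5924 km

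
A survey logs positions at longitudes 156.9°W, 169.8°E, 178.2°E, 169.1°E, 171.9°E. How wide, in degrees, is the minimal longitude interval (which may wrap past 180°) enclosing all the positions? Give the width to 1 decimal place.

Sort the longitudes: -156.9°, +169.1°, +169.8°, +171.9°, +178.2°.
Eastward gaps between consecutive values (wrapping around): 326.0°, 0.7°, 2.1°, 6.3°, 24.9°.
Largest gap = 326.0° ⇒ minimal covering band is its complement: 360° − 326.0° = 34.0°.
Band runs from +169.1° eastward to -156.9°, crossing the antimeridian.

34.0°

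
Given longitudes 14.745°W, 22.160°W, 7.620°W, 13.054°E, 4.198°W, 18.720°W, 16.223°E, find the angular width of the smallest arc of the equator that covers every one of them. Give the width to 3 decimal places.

Sort the longitudes: -22.160°, -18.720°, -14.745°, -7.620°, -4.198°, +13.054°, +16.223°.
Eastward gaps between consecutive values (wrapping around): 3.440°, 3.975°, 7.125°, 3.422°, 17.252°, 3.169°, 321.617°.
Largest gap = 321.617° ⇒ minimal covering band is its complement: 360° − 321.617° = 38.383°.
Band runs from -22.160° eastward to +16.223°.

38.383°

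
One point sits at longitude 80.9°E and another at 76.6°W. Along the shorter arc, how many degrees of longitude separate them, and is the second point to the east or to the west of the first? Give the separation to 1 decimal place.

Raw difference: -76.6 − 80.9 = -157.5°.
Normalise into (−180°, 180°]: -157.5° stays -157.5°.
Negative ⇒ the second point lies to the west; separation 157.5°.

157.5° west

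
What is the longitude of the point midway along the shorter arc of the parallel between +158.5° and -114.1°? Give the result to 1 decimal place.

-157.8°

Signed shortest Δλ from +158.5° to -114.1° is +87.4°.
Midpoint longitude = +158.5° + (+87.4°)/2 = +158.5° + 43.7° = +202.2°.
Normalise into (−180°, 180°]: -157.8°.
(The naïve average (+158.5 + -114.1)/2 = 22.2° is on the wrong side of the globe.)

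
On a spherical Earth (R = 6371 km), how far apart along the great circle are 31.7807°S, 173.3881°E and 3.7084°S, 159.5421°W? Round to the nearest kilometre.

Δλ = -159.5421 − 173.3881 = -332.9302°; wrapped into (−180°, 180°]: 27.0698°.
Δφ = -3.7084 − -31.7807 = 28.0723°.
a = sin²(Δφ/2) + cos φ₁ · cos φ₂ · sin²(Δλ/2) = 0.105287.
c = 2·atan2(√a, √(1−a)) = 0.66092 rad → d = 6371·c ≈ 4210.73 km.

4211 km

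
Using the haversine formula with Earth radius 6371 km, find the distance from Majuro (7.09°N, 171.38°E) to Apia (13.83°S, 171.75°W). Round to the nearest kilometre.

Δλ = -171.75 − 171.38 = -343.13°; wrapped into (−180°, 180°]: 16.87°.
Δφ = -13.83 − 7.09 = -20.92°.
a = sin²(Δφ/2) + cos φ₁ · cos φ₂ · sin²(Δλ/2) = 0.053694.
c = 2·atan2(√a, √(1−a)) = 0.46769 rad → d = 6371·c ≈ 2979.64 km.

2980 km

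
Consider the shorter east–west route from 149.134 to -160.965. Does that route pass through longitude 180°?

Yes

Naïve |-160.965 − 149.134| = 310.099° > 180°, so the shorter arc goes the other way round — across 180°.
Signed shortest Δλ = ((-160.965 − 149.134 + 180) mod 360) − 180 = 49.901°.
Going east by 49.901° from +149.134° passes through 180° before reaching -160.965°.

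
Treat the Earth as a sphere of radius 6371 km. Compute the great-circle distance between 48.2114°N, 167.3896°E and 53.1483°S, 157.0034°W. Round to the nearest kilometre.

11761 km

Δλ = -157.0034 − 167.3896 = -324.3930°; wrapped into (−180°, 180°]: 35.6070°.
Δφ = -53.1483 − 48.2114 = -101.3597°.
a = sin²(Δφ/2) + cos φ₁ · cos φ₂ · sin²(Δλ/2) = 0.635846.
c = 2·atan2(√a, √(1−a)) = 1.84595 rad → d = 6371·c ≈ 11760.53 km.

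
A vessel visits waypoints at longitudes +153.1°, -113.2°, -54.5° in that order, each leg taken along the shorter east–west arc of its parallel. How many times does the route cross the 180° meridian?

1

Leg 1: +153.1° → -113.2°, shortest Δλ = 93.7° (east) — crosses 180°.
Leg 2: -113.2° → -54.5°, shortest Δλ = 58.7° (east) — does not cross 180°.
Total crossings: 1.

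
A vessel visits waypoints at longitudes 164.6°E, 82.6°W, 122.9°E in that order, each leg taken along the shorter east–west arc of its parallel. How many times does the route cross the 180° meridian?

2

Leg 1: +164.6° → -82.6°, shortest Δλ = 112.8° (east) — crosses 180°.
Leg 2: -82.6° → +122.9°, shortest Δλ = -154.5° (west) — crosses 180°.
Total crossings: 2.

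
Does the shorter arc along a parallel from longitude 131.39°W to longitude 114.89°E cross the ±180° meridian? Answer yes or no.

Yes

Naïve |114.89 − -131.39| = 246.28° > 180°, so the shorter arc goes the other way round — across 180°.
Signed shortest Δλ = ((114.89 − -131.39 + 180) mod 360) − 180 = -113.72°.
Going west by 113.72° from -131.39° passes through 180° before reaching +114.89°.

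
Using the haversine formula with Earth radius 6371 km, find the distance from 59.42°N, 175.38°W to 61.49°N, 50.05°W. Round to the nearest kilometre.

Δλ = -50.05 − -175.38 = 125.33°.
Δφ = 61.49 − 59.42 = 2.07°.
a = sin²(Δφ/2) + cos φ₁ · cos φ₂ · sin²(Δλ/2) = 0.191952.
c = 2·atan2(√a, √(1−a)) = 0.90702 rad → d = 6371·c ≈ 5778.63 km.

5779 km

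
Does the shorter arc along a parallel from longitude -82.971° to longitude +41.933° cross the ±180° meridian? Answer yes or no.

Signed shortest Δλ = ((41.933 − -82.971 + 180) mod 360) − 180 = 124.904°.
Going east by 124.904° from -82.971° reaches +41.933° without touching 180°.

No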